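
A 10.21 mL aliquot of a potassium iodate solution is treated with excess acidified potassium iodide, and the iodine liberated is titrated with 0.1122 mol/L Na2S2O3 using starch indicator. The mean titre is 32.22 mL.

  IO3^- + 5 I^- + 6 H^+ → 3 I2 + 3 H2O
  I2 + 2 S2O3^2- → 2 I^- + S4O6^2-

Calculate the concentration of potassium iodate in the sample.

n(S2O3^2-) = 0.03222 × 0.1122 = 3.615 × 10^-3 mol
n(I2) = n(S2O3^2-)/2 = 1.808 × 10^-3 mol
From the 1:3 ratio, n(IO3^-) in the aliquot = 1/3 × 1.808 × 10^-3 = 6.025 × 10^-4 mol
[IO3^-] = 6.025 × 10^-4 / 0.01021 = 0.05901 mol/L

0.05901 mol/L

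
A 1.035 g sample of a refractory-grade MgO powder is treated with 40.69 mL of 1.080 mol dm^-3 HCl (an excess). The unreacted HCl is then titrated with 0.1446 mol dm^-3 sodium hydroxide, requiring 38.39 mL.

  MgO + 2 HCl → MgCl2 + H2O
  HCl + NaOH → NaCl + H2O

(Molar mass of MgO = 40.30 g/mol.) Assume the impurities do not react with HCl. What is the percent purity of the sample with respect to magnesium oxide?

74.75 %

n(HCl) added = 0.04069 × 1.080 = 0.04395 mol
n(NaOH) used in back-titration = 0.03839 × 0.1446 = 5.551 × 10^-3 mol
n(HCl) left over = 5.551 × 10^-3 mol (1:1 ratio)
n(HCl) consumed by analyte = 0.04395 − 5.551 × 10^-3 = 0.03839 mol
From the 1:2 ratio, n(MgO) = 1/2 × 0.03839 = 0.01920 mol
mass of MgO = 0.01920 × 40.30 = 0.7736 g
% MgO = 0.7736 / 1.035 × 100 = 74.75 %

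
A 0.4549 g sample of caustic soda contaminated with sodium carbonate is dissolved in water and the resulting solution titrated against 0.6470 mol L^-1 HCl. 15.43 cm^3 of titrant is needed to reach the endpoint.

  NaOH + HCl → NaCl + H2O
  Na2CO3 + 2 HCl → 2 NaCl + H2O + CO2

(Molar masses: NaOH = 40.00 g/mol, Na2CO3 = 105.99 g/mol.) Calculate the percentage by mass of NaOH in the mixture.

n(HCl) = 0.01543 × 0.6470 = 9.983 × 10^-3 mol
Let x = n(NaOH), y = n(Na2CO3).
Titrant: 1x + 2y = 9.983 × 10^-3;  mass: 40.00x + 105.99y = 0.4549
Solving, x = 5.707 × 10^-3 mol, y = 2.138 × 10^-3 mol
mass of NaOH = 5.707 × 10^-3 × 40.00 = 0.2283 g
% NaOH = 0.2283 / 0.4549 × 100 = 50.18 %

50.18 %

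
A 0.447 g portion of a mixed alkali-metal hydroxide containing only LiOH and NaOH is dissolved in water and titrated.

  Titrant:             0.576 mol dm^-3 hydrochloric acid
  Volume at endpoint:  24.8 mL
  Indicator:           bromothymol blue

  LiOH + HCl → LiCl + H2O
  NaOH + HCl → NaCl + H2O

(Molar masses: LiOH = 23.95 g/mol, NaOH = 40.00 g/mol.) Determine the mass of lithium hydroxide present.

0.186 g

n(HCl) = 0.0248 × 0.576 = 0.0143 mol
Let x = n(LiOH), y = n(NaOH).
Titrant: 1x + 1y = 0.0143;  mass: 23.95x + 40.00y = 0.447
Solving, x = 7.75 × 10^-3 mol, y = 6.53 × 10^-3 mol
mass of LiOH = 7.75 × 10^-3 × 23.95 = 0.186 g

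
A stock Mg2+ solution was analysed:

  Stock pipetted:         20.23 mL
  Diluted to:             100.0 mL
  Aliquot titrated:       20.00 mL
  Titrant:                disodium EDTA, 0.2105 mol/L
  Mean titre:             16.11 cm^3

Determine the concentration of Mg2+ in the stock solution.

Mg^2+ + EDTA^4- → [Mg(EDTA)]^2-
n(EDTA) = 0.01611 × 0.2105 = 3.391 × 10^-3 mol
n(Mg2+) in the aliquot = 3.391 × 10^-3 mol (1:1 ratio)
[Mg2+]_dilute = 3.391 × 10^-3 / 0.02000 = 0.1696 mol/L
Dilution factor = 100.0 / 20.23 = 4.943
[Mg2+]_stock = 0.1696 × 4.943 = 0.8382 mol/L

0.8382 mol/L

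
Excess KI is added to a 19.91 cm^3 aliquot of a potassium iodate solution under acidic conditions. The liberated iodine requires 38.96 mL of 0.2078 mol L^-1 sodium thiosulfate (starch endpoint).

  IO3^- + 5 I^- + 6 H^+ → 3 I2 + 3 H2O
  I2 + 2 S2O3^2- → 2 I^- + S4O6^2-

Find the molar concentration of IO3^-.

0.06777 mol/L

n(S2O3^2-) = 0.03896 × 0.2078 = 8.096 × 10^-3 mol
n(I2) = n(S2O3^2-)/2 = 4.048 × 10^-3 mol
From the 1:3 ratio, n(IO3^-) in the aliquot = 1/3 × 4.048 × 10^-3 = 1.349 × 10^-3 mol
[IO3^-] = 1.349 × 10^-3 / 0.01991 = 0.06777 mol/L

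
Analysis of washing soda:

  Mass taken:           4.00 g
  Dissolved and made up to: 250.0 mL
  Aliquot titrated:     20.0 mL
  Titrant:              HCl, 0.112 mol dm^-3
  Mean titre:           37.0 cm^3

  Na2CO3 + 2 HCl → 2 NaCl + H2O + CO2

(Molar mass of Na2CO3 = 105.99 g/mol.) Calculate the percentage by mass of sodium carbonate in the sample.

68.6 %

n(HCl) per titration = 0.0370 × 0.112 = 4.14 × 10^-3 mol
From the 1:2 ratio, n(Na2CO3) in each aliquot = 1/2 × 4.14 × 10^-3 = 2.07 × 10^-3 mol
n(Na2CO3) in the whole flask = 2.07 × 10^-3 × 250.0/20.0 = 0.0259 mol
mass of Na2CO3 = 0.0259 × 105.99 = 2.75 g
% Na2CO3 = 2.75 / 4.00 × 100 = 68.6 %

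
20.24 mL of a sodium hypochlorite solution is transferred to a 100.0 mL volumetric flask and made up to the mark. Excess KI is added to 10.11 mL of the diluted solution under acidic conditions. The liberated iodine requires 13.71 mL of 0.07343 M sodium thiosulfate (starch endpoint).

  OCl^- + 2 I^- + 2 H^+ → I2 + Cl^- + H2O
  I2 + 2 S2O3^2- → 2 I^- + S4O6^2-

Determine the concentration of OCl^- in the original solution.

n(S2O3^2-) = 0.01371 × 0.07343 = 1.007 × 10^-3 mol
n(I2) = n(S2O3^2-)/2 = 5.034 × 10^-4 mol
n(OCl^-) in the aliquot = 5.034 × 10^-4 mol (1:1 ratio)
[OCl^-]_dilute = 5.034 × 10^-4 / 0.01011 = 0.04979 mol/L
[OCl^-]_original = 0.04979 × 100.0/20.24 = 0.2460 mol/L

0.2460 M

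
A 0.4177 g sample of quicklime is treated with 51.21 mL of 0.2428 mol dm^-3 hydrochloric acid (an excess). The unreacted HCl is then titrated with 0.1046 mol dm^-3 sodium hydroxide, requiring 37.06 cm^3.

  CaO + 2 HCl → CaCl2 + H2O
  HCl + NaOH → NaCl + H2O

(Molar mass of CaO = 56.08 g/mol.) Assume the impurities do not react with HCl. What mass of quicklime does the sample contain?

n(HCl) added = 0.05121 × 0.2428 = 0.01243 mol
n(NaOH) used in back-titration = 0.03706 × 0.1046 = 3.876 × 10^-3 mol
n(HCl) left over = 3.876 × 10^-3 mol (1:1 ratio)
n(HCl) consumed by analyte = 0.01243 − 3.876 × 10^-3 = 8.557 × 10^-3 mol
From the 1:2 ratio, n(CaO) = 1/2 × 8.557 × 10^-3 = 4.279 × 10^-3 mol
mass of CaO = 4.279 × 10^-3 × 56.08 = 0.2399 g

0.2399 g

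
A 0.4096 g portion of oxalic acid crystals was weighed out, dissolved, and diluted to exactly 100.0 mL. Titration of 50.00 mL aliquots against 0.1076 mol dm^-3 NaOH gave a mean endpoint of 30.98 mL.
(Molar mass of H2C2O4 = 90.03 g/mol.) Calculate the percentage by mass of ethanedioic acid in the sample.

73.27 %

H2C2O4 + 2 NaOH → Na2C2O4 + 2 H2O
n(NaOH) per titration = 0.03098 × 0.1076 = 3.333 × 10^-3 mol
From the 1:2 ratio, n(H2C2O4) in each aliquot = 1/2 × 3.333 × 10^-3 = 1.667 × 10^-3 mol
n(H2C2O4) in the whole flask = 1.667 × 10^-3 × 100.0/50.00 = 3.333 × 10^-3 mol
mass of H2C2O4 = 3.333 × 10^-3 × 90.03 = 0.3001 g
% H2C2O4 = 0.3001 / 0.4096 × 100 = 73.27 %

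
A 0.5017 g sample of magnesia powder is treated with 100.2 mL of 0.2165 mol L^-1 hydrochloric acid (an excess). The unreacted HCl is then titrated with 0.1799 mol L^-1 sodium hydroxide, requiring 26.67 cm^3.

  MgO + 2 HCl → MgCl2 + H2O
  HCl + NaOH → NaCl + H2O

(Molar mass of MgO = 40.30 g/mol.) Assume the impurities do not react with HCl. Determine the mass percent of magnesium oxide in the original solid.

67.86 %

n(HCl) added = 0.1002 × 0.2165 = 0.02169 mol
n(NaOH) used in back-titration = 0.02667 × 0.1799 = 4.798 × 10^-3 mol
n(HCl) left over = 4.798 × 10^-3 mol (1:1 ratio)
n(HCl) consumed by analyte = 0.02169 − 4.798 × 10^-3 = 0.01690 mol
From the 1:2 ratio, n(MgO) = 1/2 × 0.01690 = 8.448 × 10^-3 mol
mass of MgO = 8.448 × 10^-3 × 40.30 = 0.3404 g
% MgO = 0.3404 / 0.5017 × 100 = 67.86 %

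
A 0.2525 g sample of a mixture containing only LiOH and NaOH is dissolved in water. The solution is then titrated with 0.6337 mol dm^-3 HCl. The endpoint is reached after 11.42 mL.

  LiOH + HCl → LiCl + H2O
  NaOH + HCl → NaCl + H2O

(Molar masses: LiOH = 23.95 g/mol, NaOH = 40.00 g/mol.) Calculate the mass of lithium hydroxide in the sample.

n(HCl) = 0.01142 × 0.6337 = 7.237 × 10^-3 mol
Let x = n(LiOH), y = n(NaOH).
Titrant: 1x + 1y = 7.237 × 10^-3;  mass: 23.95x + 40.00y = 0.2525
Solving, x = 2.304 × 10^-3 mol, y = 4.933 × 10^-3 mol
mass of LiOH = 2.304 × 10^-3 × 23.95 = 0.05517 g

0.05517 g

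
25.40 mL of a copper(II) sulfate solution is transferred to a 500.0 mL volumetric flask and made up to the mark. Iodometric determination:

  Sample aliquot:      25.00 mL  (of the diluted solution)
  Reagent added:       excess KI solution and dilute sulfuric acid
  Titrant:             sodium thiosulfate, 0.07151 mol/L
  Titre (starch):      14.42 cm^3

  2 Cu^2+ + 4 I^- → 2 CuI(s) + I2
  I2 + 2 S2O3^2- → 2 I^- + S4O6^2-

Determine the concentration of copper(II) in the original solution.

n(S2O3^2-) = 0.01442 × 0.07151 = 1.031 × 10^-3 mol
n(I2) = n(S2O3^2-)/2 = 5.156 × 10^-4 mol
From the 2:1 ratio, n(Cu2+) in the aliquot = 2/1 × 5.156 × 10^-4 = 1.031 × 10^-3 mol
[Cu2+]_dilute = 1.031 × 10^-3 / 0.02500 = 0.04125 mol/L
[Cu2+]_original = 0.04125 × 500.0/25.40 = 0.8119 mol/L

0.8119 mol/L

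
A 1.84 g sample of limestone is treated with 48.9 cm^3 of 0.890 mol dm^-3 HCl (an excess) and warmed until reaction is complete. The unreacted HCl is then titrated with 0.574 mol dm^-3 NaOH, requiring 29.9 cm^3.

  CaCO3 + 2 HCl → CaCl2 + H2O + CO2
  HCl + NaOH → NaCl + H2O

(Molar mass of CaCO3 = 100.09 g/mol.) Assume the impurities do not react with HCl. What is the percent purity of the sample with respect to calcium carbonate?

n(HCl) added = 0.0489 × 0.890 = 0.0435 mol
n(NaOH) used in back-titration = 0.0299 × 0.574 = 0.0172 mol
n(HCl) left over = 0.0172 mol (1:1 ratio)
n(HCl) consumed by analyte = 0.0435 − 0.0172 = 0.0264 mol
From the 1:2 ratio, n(CaCO3) = 1/2 × 0.0264 = 0.0132 mol
mass of CaCO3 = 0.0132 × 100.09 = 1.32 g
% CaCO3 = 1.32 / 1.84 × 100 = 71.7 %

71.7 %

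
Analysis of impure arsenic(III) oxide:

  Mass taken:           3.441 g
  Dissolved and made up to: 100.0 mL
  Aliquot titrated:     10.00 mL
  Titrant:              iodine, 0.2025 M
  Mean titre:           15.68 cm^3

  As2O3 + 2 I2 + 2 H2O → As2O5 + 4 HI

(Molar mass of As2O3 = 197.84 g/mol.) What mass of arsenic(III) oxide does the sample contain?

3.141 g

n(I2) per titration = 0.01568 × 0.2025 = 3.175 × 10^-3 mol
From the 1:2 ratio, n(As2O3) in each aliquot = 1/2 × 3.175 × 10^-3 = 1.588 × 10^-3 mol
n(As2O3) in the whole flask = 1.588 × 10^-3 × 100.0/10.00 = 0.01588 mol
mass of As2O3 = 0.01588 × 197.84 = 3.141 g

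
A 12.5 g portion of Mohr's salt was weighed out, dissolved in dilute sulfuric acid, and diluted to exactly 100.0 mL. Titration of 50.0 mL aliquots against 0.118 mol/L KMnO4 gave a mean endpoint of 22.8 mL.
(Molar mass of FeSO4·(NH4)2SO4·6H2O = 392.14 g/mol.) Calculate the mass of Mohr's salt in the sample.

10.6 g

MnO4^- + 5 Fe^2+ + 8 H^+ → Mn^2+ + 5 Fe^3+ + 4 H2O
n(KMnO4) per titration = 0.0228 × 0.118 = 2.69 × 10^-3 mol
From the 5:1 ratio, n(FeSO4·(NH4)2SO4·6H2O) in each aliquot = 5/1 × 2.69 × 10^-3 = 0.0135 mol
n(FeSO4·(NH4)2SO4·6H2O) in the whole flask = 0.0135 × 100.0/50.0 = 0.0269 mol
mass of FeSO4·(NH4)2SO4·6H2O = 0.0269 × 392.14 = 10.6 g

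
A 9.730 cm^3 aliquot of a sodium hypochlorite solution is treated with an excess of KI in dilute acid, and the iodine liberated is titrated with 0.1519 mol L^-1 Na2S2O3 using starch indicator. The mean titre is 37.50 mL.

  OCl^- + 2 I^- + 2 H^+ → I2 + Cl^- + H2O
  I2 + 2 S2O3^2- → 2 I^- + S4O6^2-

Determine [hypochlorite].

0.2927 mol/L

n(S2O3^2-) = 0.03750 × 0.1519 = 5.696 × 10^-3 mol
n(I2) = n(S2O3^2-)/2 = 2.848 × 10^-3 mol
n(OCl^-) in the aliquot = 2.848 × 10^-3 mol (1:1 ratio)
[OCl^-] = 2.848 × 10^-3 / 0.009730 = 0.2927 mol/L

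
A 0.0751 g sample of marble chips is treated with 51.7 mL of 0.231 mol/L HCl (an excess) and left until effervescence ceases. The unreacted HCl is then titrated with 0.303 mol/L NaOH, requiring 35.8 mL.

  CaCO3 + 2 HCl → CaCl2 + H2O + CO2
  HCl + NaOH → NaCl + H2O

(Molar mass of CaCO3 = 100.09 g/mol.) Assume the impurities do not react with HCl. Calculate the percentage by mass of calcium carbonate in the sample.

n(HCl) added = 0.0517 × 0.231 = 0.0119 mol
n(NaOH) used in back-titration = 0.0358 × 0.303 = 0.0108 mol
n(HCl) left over = 0.0108 mol (1:1 ratio)
n(HCl) consumed by analyte = 0.0119 − 0.0108 = 1.10 × 10^-3 mol
From the 1:2 ratio, n(CaCO3) = 1/2 × 1.10 × 10^-3 = 5.48 × 10^-4 mol
mass of CaCO3 = 5.48 × 10^-4 × 100.09 = 0.0548 g
% CaCO3 = 0.0548 / 0.0751 × 100 = 73.0 %

73.0 %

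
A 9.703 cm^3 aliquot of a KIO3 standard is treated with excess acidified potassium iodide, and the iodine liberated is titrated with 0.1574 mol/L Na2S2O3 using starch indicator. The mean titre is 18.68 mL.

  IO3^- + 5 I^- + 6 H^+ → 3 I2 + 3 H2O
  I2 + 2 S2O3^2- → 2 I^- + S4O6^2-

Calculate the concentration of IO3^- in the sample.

0.05050 mol/L

n(S2O3^2-) = 0.01868 × 0.1574 = 2.940 × 10^-3 mol
n(I2) = n(S2O3^2-)/2 = 1.470 × 10^-3 mol
From the 1:3 ratio, n(IO3^-) in the aliquot = 1/3 × 1.470 × 10^-3 = 4.900 × 10^-4 mol
[IO3^-] = 4.900 × 10^-4 / 0.009703 = 0.05050 mol/L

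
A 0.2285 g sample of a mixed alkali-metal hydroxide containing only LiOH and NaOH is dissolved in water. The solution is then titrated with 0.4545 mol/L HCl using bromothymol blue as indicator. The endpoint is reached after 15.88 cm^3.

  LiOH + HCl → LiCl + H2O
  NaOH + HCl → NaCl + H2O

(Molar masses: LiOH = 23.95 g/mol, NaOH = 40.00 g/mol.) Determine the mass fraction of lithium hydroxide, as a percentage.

n(HCl) = 0.01588 × 0.4545 = 7.217 × 10^-3 mol
Let x = n(LiOH), y = n(NaOH).
Titrant: 1x + 1y = 7.217 × 10^-3;  mass: 23.95x + 40.00y = 0.2285
Solving, x = 3.751 × 10^-3 mol, y = 3.467 × 10^-3 mol
mass of LiOH = 3.751 × 10^-3 × 23.95 = 0.08983 g
% LiOH = 0.08983 / 0.2285 × 100 = 39.31 %

39.31 %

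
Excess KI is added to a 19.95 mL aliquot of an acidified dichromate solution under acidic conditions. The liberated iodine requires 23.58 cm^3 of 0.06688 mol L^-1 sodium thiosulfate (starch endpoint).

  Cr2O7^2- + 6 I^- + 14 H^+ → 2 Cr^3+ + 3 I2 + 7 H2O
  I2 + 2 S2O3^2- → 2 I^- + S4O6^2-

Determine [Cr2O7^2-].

0.01317 mol/L

n(S2O3^2-) = 0.02358 × 0.06688 = 1.577 × 10^-3 mol
n(I2) = n(S2O3^2-)/2 = 7.885 × 10^-4 mol
From the 1:3 ratio, n(Cr2O7^2-) in the aliquot = 1/3 × 7.885 × 10^-4 = 2.628 × 10^-4 mol
[Cr2O7^2-] = 2.628 × 10^-4 / 0.01995 = 0.01317 mol/L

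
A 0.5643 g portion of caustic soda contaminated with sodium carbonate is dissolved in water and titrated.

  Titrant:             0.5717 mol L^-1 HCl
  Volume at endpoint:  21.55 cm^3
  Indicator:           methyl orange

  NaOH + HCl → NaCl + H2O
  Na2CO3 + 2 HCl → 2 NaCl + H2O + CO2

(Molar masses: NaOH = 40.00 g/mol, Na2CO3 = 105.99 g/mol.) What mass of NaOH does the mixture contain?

0.2727 g

n(HCl) = 0.02155 × 0.5717 = 0.01232 mol
Let x = n(NaOH), y = n(Na2CO3).
Titrant: 1x + 2y = 0.01232;  mass: 40.00x + 105.99y = 0.5643
Solving, x = 6.818 × 10^-3 mol, y = 2.751 × 10^-3 mol
mass of NaOH = 6.818 × 10^-3 × 40.00 = 0.2727 g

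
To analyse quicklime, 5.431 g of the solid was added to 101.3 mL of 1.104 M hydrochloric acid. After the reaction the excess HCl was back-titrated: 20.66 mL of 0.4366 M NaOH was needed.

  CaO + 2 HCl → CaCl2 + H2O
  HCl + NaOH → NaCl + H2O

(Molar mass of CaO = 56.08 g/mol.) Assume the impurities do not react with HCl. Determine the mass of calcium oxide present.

n(HCl) added = 0.1013 × 1.104 = 0.1118 mol
n(NaOH) used in back-titration = 0.02066 × 0.4366 = 9.020 × 10^-3 mol
n(HCl) left over = 9.020 × 10^-3 mol (1:1 ratio)
n(HCl) consumed by analyte = 0.1118 − 9.020 × 10^-3 = 0.1028 mol
From the 1:2 ratio, n(CaO) = 1/2 × 0.1028 = 0.05141 mol
mass of CaO = 0.05141 × 56.08 = 2.883 g

2.883 g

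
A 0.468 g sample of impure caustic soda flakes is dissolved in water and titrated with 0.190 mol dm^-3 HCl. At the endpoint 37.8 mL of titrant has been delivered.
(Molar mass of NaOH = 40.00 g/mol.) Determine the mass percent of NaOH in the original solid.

61.4 %

NaOH + HCl → NaCl + H2O
n(HCl) = 0.0378 L × 0.190 mol/L = 7.18 × 10^-3 mol
n(NaOH) = 7.18 × 10^-3 mol (1:1 ratio)
mass of NaOH = 7.18 × 10^-3 × 40.00 g/mol = 0.287 g
% NaOH = 0.287 / 0.468 × 100 = 61.4 %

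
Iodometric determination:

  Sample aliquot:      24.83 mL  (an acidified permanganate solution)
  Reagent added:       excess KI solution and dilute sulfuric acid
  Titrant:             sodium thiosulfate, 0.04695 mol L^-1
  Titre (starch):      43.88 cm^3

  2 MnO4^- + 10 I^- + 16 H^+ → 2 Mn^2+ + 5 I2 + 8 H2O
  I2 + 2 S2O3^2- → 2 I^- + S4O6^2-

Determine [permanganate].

n(S2O3^2-) = 0.04388 × 0.04695 = 2.060 × 10^-3 mol
n(I2) = n(S2O3^2-)/2 = 1.030 × 10^-3 mol
From the 2:5 ratio, n(MnO4^-) in the aliquot = 2/5 × 1.030 × 10^-3 = 4.120 × 10^-4 mol
[MnO4^-] = 4.120 × 10^-4 / 0.02483 = 0.01659 mol/L

0.01659 mol/L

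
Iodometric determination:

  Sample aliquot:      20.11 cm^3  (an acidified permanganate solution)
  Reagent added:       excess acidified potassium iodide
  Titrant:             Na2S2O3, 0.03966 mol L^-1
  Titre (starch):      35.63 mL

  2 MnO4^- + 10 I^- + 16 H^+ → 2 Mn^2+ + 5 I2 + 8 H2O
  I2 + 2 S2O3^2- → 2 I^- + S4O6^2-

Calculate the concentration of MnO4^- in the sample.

0.01405 mol/L

n(S2O3^2-) = 0.03563 × 0.03966 = 1.413 × 10^-3 mol
n(I2) = n(S2O3^2-)/2 = 7.065 × 10^-4 mol
From the 2:5 ratio, n(MnO4^-) in the aliquot = 2/5 × 7.065 × 10^-4 = 2.826 × 10^-4 mol
[MnO4^-] = 2.826 × 10^-4 / 0.02011 = 0.01405 mol/L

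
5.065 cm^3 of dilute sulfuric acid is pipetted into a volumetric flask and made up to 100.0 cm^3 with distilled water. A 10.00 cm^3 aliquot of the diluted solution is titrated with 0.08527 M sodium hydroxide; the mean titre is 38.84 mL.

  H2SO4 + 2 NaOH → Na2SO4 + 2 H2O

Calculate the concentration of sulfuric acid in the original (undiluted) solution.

n(NaOH) = 0.03884 × 0.08527 = 3.312 × 10^-3 mol
From the 1:2 ratio, n(H2SO4) in the aliquot = 1/2 × 3.312 × 10^-3 = 1.656 × 10^-3 mol
[H2SO4]_dilute = 1.656 × 10^-3 / 0.01000 = 0.1656 mol/L
Dilution factor = 100.0 / 5.065 = 19.74
[H2SO4]_stock = 0.1656 × 19.74 = 3.269 mol/L

3.269 M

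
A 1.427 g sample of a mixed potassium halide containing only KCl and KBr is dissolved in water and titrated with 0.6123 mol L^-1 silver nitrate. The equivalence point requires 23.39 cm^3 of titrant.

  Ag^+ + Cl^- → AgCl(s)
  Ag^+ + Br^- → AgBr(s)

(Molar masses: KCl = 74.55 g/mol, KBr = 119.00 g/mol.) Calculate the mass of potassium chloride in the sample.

n(AgNO3) = 0.02339 × 0.6123 = 0.01432 mol
Let x = n(KCl), y = n(KBr).
Titrant: 1x + 1y = 0.01432;  mass: 74.55x + 119.00y = 1.427
Solving, x = 6.238 × 10^-3 mol, y = 8.084 × 10^-3 mol
mass of KCl = 6.238 × 10^-3 × 74.55 = 0.4650 g

0.4650 g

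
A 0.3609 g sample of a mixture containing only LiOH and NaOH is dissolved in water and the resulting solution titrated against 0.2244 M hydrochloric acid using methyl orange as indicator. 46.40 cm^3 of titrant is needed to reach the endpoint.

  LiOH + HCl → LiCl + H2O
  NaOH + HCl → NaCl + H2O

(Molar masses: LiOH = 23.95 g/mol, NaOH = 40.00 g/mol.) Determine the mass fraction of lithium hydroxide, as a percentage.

22.98 %

n(HCl) = 0.04640 × 0.2244 = 0.01041 mol
Let x = n(LiOH), y = n(NaOH).
Titrant: 1x + 1y = 0.01041;  mass: 23.95x + 40.00y = 0.3609
Solving, x = 3.463 × 10^-3 mol, y = 6.949 × 10^-3 mol
mass of LiOH = 3.463 × 10^-3 × 23.95 = 0.08295 g
% LiOH = 0.08295 / 0.3609 × 100 = 22.98 %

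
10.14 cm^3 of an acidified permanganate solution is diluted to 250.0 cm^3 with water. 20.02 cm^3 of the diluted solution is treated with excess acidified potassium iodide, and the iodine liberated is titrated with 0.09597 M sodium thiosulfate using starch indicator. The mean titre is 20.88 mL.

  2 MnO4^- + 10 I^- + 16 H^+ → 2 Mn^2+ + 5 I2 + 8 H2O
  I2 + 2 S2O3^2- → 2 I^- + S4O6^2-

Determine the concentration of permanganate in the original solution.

0.4936 M

n(S2O3^2-) = 0.02088 × 0.09597 = 2.004 × 10^-3 mol
n(I2) = n(S2O3^2-)/2 = 1.002 × 10^-3 mol
From the 2:5 ratio, n(MnO4^-) in the aliquot = 2/5 × 1.002 × 10^-3 = 4.008 × 10^-4 mol
[MnO4^-]_dilute = 4.008 × 10^-4 / 0.02002 = 0.02002 mol/L
[MnO4^-]_original = 0.02002 × 250.0/10.14 = 0.4936 mol/L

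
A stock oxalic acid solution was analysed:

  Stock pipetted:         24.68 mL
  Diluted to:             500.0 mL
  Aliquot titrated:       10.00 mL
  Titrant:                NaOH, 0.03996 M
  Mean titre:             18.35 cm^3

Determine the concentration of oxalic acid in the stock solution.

0.7428 M

H2C2O4 + 2 NaOH → Na2C2O4 + 2 H2O
n(NaOH) = 0.01835 × 0.03996 = 7.333 × 10^-4 mol
From the 1:2 ratio, n(H2C2O4) in the aliquot = 1/2 × 7.333 × 10^-4 = 3.666 × 10^-4 mol
[H2C2O4]_dilute = 3.666 × 10^-4 / 0.01000 = 0.03666 mol/L
Dilution factor = 500.0 / 24.68 = 20.26
[H2C2O4]_stock = 0.03666 × 20.26 = 0.7428 mol/L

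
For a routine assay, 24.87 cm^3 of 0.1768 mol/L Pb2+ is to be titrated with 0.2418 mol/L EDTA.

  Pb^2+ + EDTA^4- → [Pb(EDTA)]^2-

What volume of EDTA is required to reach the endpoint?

18.18 mL

n(Pb2+) = 0.02487 L × 0.1768 mol/L = 4.397 × 10^-3 mol
n(EDTA) = 4.397 × 10^-3 mol (1:1 stoichiometry)
V(EDTA) = 4.397 × 10^-3 mol / 0.2418 mol/L = 0.01818 L = 18.18 mL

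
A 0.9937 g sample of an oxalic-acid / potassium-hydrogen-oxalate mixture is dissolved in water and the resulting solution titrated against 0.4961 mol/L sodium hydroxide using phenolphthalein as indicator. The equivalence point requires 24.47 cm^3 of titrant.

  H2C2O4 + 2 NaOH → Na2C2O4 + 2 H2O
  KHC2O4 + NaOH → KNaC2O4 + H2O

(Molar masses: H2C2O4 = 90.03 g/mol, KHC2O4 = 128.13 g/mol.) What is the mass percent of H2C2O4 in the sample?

30.62 %

n(NaOH) = 0.02447 × 0.4961 = 0.01214 mol
Let x = n(H2C2O4), y = n(KHC2O4).
Titrant: 2x + 1y = 0.01214;  mass: 90.03x + 128.13y = 0.9937
Solving, x = 3.379 × 10^-3 mol, y = 5.381 × 10^-3 mol
mass of H2C2O4 = 3.379 × 10^-3 × 90.03 = 0.3042 g
% H2C2O4 = 0.3042 / 0.9937 × 100 = 30.62 %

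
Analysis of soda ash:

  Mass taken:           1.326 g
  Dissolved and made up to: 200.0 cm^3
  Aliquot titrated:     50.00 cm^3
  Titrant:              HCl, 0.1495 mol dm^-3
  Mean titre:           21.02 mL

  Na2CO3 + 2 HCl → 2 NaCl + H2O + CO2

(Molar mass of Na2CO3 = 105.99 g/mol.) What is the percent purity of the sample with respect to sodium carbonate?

n(HCl) per titration = 0.02102 × 0.1495 = 3.142 × 10^-3 mol
From the 1:2 ratio, n(Na2CO3) in each aliquot = 1/2 × 3.142 × 10^-3 = 1.571 × 10^-3 mol
n(Na2CO3) in the whole flask = 1.571 × 10^-3 × 200.0/50.00 = 6.285 × 10^-3 mol
mass of Na2CO3 = 6.285 × 10^-3 × 105.99 = 0.6661 g
% Na2CO3 = 0.6661 / 1.326 × 100 = 50.24 %

50.24 %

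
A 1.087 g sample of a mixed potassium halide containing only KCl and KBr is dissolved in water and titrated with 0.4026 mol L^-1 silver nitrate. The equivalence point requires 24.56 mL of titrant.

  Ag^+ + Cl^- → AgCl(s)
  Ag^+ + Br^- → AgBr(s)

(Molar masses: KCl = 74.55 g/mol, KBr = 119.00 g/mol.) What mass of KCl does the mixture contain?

0.1504 g

n(AgNO3) = 0.02456 × 0.4026 = 9.888 × 10^-3 mol
Let x = n(KCl), y = n(KBr).
Titrant: 1x + 1y = 9.888 × 10^-3;  mass: 74.55x + 119.00y = 1.087
Solving, x = 2.017 × 10^-3 mol, y = 7.871 × 10^-3 mol
mass of KCl = 2.017 × 10^-3 × 74.55 = 0.1504 g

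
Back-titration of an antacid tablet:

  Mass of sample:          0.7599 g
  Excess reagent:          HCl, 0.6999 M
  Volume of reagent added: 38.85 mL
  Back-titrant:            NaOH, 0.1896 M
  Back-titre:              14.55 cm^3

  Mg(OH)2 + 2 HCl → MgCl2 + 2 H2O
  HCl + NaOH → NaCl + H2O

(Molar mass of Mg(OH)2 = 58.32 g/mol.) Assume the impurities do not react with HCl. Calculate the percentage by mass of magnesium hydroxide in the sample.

n(HCl) added = 0.03885 × 0.6999 = 0.02719 mol
n(NaOH) used in back-titration = 0.01455 × 0.1896 = 2.759 × 10^-3 mol
n(HCl) left over = 2.759 × 10^-3 mol (1:1 ratio)
n(HCl) consumed by analyte = 0.02719 − 2.759 × 10^-3 = 0.02443 mol
From the 1:2 ratio, n(Mg(OH)2) = 1/2 × 0.02443 = 0.01222 mol
mass of Mg(OH)2 = 0.01222 × 58.32 = 0.7124 g
% Mg(OH)2 = 0.7124 / 0.7599 × 100 = 93.76 %

93.76 %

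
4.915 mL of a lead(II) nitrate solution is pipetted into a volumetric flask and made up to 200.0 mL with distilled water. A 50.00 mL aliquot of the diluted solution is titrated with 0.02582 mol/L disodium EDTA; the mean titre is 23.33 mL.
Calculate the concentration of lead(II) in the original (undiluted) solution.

0.4902 mol/L

Pb^2+ + EDTA^4- → [Pb(EDTA)]^2-
n(EDTA) = 0.02333 × 0.02582 = 6.024 × 10^-4 mol
n(Pb2+) in the aliquot = 6.024 × 10^-4 mol (1:1 ratio)
[Pb2+]_dilute = 6.024 × 10^-4 / 0.05000 = 0.01205 mol/L
Dilution factor = 200.0 / 4.915 = 40.69
[Pb2+]_stock = 0.01205 × 40.69 = 0.4902 mol/L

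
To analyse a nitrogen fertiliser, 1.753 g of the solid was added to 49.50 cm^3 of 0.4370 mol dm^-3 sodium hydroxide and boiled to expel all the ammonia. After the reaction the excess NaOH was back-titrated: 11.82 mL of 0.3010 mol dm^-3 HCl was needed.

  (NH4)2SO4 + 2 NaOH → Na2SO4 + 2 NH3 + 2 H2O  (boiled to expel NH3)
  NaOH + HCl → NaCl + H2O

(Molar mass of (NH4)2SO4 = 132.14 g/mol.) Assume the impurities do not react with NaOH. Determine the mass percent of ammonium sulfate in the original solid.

68.12 %

n(NaOH) added = 0.04950 × 0.4370 = 0.02163 mol
n(HCl) used in back-titration = 0.01182 × 0.3010 = 3.558 × 10^-3 mol
n(NaOH) left over = 3.558 × 10^-3 mol (1:1 ratio)
n(NaOH) consumed by analyte = 0.02163 − 3.558 × 10^-3 = 0.01807 mol
From the 1:2 ratio, n((NH4)2SO4) = 1/2 × 0.01807 = 9.037 × 10^-3 mol
mass of (NH4)2SO4 = 9.037 × 10^-3 × 132.14 = 1.194 g
% (NH4)2SO4 = 1.194 / 1.753 × 100 = 68.12 %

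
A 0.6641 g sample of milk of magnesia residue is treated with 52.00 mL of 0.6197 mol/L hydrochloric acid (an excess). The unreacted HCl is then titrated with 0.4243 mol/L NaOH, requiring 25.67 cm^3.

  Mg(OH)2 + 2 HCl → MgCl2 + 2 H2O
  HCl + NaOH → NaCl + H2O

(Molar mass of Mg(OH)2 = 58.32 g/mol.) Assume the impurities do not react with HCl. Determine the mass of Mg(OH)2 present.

0.6221 g

n(HCl) added = 0.05200 × 0.6197 = 0.03222 mol
n(NaOH) used in back-titration = 0.02567 × 0.4243 = 0.01089 mol
n(HCl) left over = 0.01089 mol (1:1 ratio)
n(HCl) consumed by analyte = 0.03222 − 0.01089 = 0.02133 mol
From the 1:2 ratio, n(Mg(OH)2) = 1/2 × 0.02133 = 0.01067 mol
mass of Mg(OH)2 = 0.01067 × 58.32 = 0.6221 g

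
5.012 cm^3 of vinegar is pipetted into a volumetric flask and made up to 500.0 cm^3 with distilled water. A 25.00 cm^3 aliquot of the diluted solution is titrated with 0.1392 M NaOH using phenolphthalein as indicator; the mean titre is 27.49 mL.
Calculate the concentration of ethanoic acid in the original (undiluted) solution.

CH3COOH + NaOH → CH3COONa + H2O
n(NaOH) = 0.02749 × 0.1392 = 3.827 × 10^-3 mol
n(CH3COOH) in the aliquot = 3.827 × 10^-3 mol (1:1 ratio)
[CH3COOH]_dilute = 3.827 × 10^-3 / 0.02500 = 0.1531 mol/L
Dilution factor = 500.0 / 5.012 = 99.76
[CH3COOH]_stock = 0.1531 × 99.76 = 15.27 mol/L

15.27 M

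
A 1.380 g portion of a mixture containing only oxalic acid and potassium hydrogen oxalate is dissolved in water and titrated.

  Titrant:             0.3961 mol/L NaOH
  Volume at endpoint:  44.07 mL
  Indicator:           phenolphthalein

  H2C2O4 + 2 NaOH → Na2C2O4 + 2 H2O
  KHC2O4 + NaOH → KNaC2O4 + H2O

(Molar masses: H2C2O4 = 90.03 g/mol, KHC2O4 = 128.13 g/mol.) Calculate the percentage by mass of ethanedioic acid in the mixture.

33.62 %

n(NaOH) = 0.04407 × 0.3961 = 0.01746 mol
Let x = n(H2C2O4), y = n(KHC2O4).
Titrant: 2x + 1y = 0.01746;  mass: 90.03x + 128.13y = 1.380
Solving, x = 5.153 × 10^-3 mol, y = 7.149 × 10^-3 mol
mass of H2C2O4 = 5.153 × 10^-3 × 90.03 = 0.4640 g
% H2C2O4 = 0.4640 / 1.380 × 100 = 33.62 %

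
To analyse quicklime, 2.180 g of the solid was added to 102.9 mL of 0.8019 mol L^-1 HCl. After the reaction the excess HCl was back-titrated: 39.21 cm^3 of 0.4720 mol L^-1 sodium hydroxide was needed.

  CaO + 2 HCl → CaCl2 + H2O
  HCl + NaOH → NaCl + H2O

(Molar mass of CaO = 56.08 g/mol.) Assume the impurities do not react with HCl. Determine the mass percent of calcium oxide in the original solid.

n(HCl) added = 0.1029 × 0.8019 = 0.08252 mol
n(NaOH) used in back-titration = 0.03921 × 0.4720 = 0.01851 mol
n(HCl) left over = 0.01851 mol (1:1 ratio)
n(HCl) consumed by analyte = 0.08252 − 0.01851 = 0.06401 mol
From the 1:2 ratio, n(CaO) = 1/2 × 0.06401 = 0.03200 mol
mass of CaO = 0.03200 × 56.08 = 1.795 g
% CaO = 1.795 / 2.180 × 100 = 82.33 %

82.33 %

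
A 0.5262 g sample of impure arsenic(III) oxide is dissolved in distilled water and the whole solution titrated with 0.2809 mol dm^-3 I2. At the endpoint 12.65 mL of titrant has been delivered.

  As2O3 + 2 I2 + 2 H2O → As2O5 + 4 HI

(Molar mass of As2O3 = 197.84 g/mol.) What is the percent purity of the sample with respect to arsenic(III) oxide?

66.80 %

n(I2) = 0.01265 L × 0.2809 mol/L = 3.553 × 10^-3 mol
From the 1:2 ratio, n(As2O3) = 1/2 × 3.553 × 10^-3 = 1.777 × 10^-3 mol
mass of As2O3 = 1.777 × 10^-3 × 197.84 g/mol = 0.3515 g
% As2O3 = 0.3515 / 0.5262 × 100 = 66.80 %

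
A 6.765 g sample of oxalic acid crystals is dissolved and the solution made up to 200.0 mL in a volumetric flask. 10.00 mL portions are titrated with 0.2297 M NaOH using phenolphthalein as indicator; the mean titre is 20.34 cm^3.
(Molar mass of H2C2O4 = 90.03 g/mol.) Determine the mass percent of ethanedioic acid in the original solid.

H2C2O4 + 2 NaOH → Na2C2O4 + 2 H2O
n(NaOH) per titration = 0.02034 × 0.2297 = 4.672 × 10^-3 mol
From the 1:2 ratio, n(H2C2O4) in each aliquot = 1/2 × 4.672 × 10^-3 = 2.336 × 10^-3 mol
n(H2C2O4) in the whole flask = 2.336 × 10^-3 × 200.0/10.00 = 0.04672 mol
mass of H2C2O4 = 0.04672 × 90.03 = 4.206 g
% H2C2O4 = 4.206 / 6.765 × 100 = 62.18 %

62.18 %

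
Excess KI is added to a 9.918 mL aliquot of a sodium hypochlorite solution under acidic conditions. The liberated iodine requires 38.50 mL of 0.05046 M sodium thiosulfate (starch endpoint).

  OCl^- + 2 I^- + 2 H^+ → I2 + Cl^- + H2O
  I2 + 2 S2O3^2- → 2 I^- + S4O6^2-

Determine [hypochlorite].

0.09794 M

n(S2O3^2-) = 0.03850 × 0.05046 = 1.943 × 10^-3 mol
n(I2) = n(S2O3^2-)/2 = 9.714 × 10^-4 mol
n(OCl^-) in the aliquot = 9.714 × 10^-4 mol (1:1 ratio)
[OCl^-] = 9.714 × 10^-4 / 0.009918 = 0.09794 mol/L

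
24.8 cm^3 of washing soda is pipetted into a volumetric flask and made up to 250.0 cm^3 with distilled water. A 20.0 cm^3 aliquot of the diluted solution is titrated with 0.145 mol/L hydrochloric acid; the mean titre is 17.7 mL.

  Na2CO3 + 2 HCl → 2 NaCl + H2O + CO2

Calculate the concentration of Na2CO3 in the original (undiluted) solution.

n(HCl) = 0.0177 × 0.145 = 2.57 × 10^-3 mol
From the 1:2 ratio, n(Na2CO3) in the aliquot = 1/2 × 2.57 × 10^-3 = 1.28 × 10^-3 mol
[Na2CO3]_dilute = 1.28 × 10^-3 / 0.0200 = 0.0642 mol/L
Dilution factor = 250.0 / 24.8 = 10.08
[Na2CO3]_stock = 0.0642 × 10.08 = 0.647 mol/L

0.647 mol/L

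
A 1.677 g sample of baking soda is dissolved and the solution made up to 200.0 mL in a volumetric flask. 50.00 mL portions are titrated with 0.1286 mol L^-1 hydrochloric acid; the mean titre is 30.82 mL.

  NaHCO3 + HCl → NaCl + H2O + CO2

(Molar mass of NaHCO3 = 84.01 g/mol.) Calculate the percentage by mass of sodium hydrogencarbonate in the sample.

79.42 %

n(HCl) per titration = 0.03082 × 0.1286 = 3.963 × 10^-3 mol
n(NaHCO3) in each aliquot = 3.963 × 10^-3 mol (1:1 ratio)
n(NaHCO3) in the whole flask = 3.963 × 10^-3 × 200.0/50.00 = 0.01585 mol
mass of NaHCO3 = 0.01585 × 84.01 = 1.332 g
% NaHCO3 = 1.332 / 1.677 × 100 = 79.42 %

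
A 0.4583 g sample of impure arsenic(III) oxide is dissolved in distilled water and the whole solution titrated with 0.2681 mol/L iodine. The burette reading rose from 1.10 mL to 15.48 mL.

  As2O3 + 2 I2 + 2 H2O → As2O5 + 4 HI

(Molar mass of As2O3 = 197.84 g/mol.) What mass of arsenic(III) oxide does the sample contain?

n(I2) = 0.01438 L × 0.2681 mol/L = 3.855 × 10^-3 mol
From the 1:2 ratio, n(As2O3) = 1/2 × 3.855 × 10^-3 = 1.928 × 10^-3 mol
mass of As2O3 = 1.928 × 10^-3 × 197.84 g/mol = 0.3814 g

0.3814 g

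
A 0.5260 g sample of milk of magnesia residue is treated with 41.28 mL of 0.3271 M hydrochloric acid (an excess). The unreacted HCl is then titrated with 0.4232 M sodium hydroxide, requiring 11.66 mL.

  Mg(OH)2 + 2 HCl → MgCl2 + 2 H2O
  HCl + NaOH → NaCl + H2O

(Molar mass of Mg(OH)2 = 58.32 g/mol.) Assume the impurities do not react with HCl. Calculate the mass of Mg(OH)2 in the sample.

n(HCl) added = 0.04128 × 0.3271 = 0.01350 mol
n(NaOH) used in back-titration = 0.01166 × 0.4232 = 4.935 × 10^-3 mol
n(HCl) left over = 4.935 × 10^-3 mol (1:1 ratio)
n(HCl) consumed by analyte = 0.01350 − 4.935 × 10^-3 = 8.568 × 10^-3 mol
From the 1:2 ratio, n(Mg(OH)2) = 1/2 × 8.568 × 10^-3 = 4.284 × 10^-3 mol
mass of Mg(OH)2 = 4.284 × 10^-3 × 58.32 = 0.2498 g

0.2498 g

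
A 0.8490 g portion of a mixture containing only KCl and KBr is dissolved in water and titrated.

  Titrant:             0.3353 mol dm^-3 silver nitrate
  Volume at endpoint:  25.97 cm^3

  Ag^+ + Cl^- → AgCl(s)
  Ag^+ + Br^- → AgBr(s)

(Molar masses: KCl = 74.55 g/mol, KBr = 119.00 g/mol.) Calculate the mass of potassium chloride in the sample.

0.3140 g

n(AgNO3) = 0.02597 × 0.3353 = 8.708 × 10^-3 mol
Let x = n(KCl), y = n(KBr).
Titrant: 1x + 1y = 8.708 × 10^-3;  mass: 74.55x + 119.00y = 0.8490
Solving, x = 4.212 × 10^-3 mol, y = 4.496 × 10^-3 mol
mass of KCl = 4.212 × 10^-3 × 74.55 = 0.3140 g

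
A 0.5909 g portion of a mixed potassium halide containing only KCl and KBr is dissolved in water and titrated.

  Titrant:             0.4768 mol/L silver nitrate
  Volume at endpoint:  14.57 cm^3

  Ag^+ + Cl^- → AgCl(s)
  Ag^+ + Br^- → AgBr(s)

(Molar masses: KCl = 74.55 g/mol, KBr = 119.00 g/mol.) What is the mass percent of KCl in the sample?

66.92 %

n(AgNO3) = 0.01457 × 0.4768 = 6.947 × 10^-3 mol
Let x = n(KCl), y = n(KBr).
Titrant: 1x + 1y = 6.947 × 10^-3;  mass: 74.55x + 119.00y = 0.5909
Solving, x = 5.305 × 10^-3 mol, y = 1.642 × 10^-3 mol
mass of KCl = 5.305 × 10^-3 × 74.55 = 0.3955 g
% KCl = 0.3955 / 0.5909 × 100 = 66.92 %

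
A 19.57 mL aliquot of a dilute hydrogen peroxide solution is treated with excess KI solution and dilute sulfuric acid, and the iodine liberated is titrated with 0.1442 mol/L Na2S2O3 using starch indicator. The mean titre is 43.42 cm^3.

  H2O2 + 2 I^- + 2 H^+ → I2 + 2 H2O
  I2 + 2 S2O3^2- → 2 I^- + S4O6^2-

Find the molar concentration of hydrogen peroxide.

0.1600 mol/L

n(S2O3^2-) = 0.04342 × 0.1442 = 6.261 × 10^-3 mol
n(I2) = n(S2O3^2-)/2 = 3.131 × 10^-3 mol
n(H2O2) in the aliquot = 3.131 × 10^-3 mol (1:1 ratio)
[H2O2] = 3.131 × 10^-3 / 0.01957 = 0.1600 mol/L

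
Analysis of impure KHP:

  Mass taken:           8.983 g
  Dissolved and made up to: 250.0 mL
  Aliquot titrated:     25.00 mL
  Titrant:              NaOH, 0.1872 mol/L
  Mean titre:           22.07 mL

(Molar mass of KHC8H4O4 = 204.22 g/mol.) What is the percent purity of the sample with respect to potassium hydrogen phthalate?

93.93 %

KHC8H4O4 + NaOH → KNaC8H4O4 + H2O
n(NaOH) per titration = 0.02207 × 0.1872 = 4.132 × 10^-3 mol
n(KHC8H4O4) in each aliquot = 4.132 × 10^-3 mol (1:1 ratio)
n(KHC8H4O4) in the whole flask = 4.132 × 10^-3 × 250.0/25.00 = 0.04132 mol
mass of KHC8H4O4 = 0.04132 × 204.22 = 8.437 g
% KHC8H4O4 = 8.437 / 8.983 × 100 = 93.93 %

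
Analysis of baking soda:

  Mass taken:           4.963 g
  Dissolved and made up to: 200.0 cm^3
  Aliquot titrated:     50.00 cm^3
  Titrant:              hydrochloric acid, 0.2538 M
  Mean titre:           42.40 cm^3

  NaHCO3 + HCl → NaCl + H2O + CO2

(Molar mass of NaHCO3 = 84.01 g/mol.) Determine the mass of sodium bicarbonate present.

n(HCl) per titration = 0.04240 × 0.2538 = 0.01076 mol
n(NaHCO3) in each aliquot = 0.01076 mol (1:1 ratio)
n(NaHCO3) in the whole flask = 0.01076 × 200.0/50.00 = 0.04304 mol
mass of NaHCO3 = 0.04304 × 84.01 = 3.616 g

3.616 g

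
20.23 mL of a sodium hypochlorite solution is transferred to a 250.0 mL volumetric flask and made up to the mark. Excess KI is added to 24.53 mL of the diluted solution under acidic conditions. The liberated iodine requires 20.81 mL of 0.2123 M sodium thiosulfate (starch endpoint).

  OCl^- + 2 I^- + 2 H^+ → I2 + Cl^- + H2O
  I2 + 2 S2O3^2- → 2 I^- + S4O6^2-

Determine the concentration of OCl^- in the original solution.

n(S2O3^2-) = 0.02081 × 0.2123 = 4.418 × 10^-3 mol
n(I2) = n(S2O3^2-)/2 = 2.209 × 10^-3 mol
n(OCl^-) in the aliquot = 2.209 × 10^-3 mol (1:1 ratio)
[OCl^-]_dilute = 2.209 × 10^-3 / 0.02453 = 0.09005 mol/L
[OCl^-]_original = 0.09005 × 250.0/20.23 = 1.113 mol/L

1.113 M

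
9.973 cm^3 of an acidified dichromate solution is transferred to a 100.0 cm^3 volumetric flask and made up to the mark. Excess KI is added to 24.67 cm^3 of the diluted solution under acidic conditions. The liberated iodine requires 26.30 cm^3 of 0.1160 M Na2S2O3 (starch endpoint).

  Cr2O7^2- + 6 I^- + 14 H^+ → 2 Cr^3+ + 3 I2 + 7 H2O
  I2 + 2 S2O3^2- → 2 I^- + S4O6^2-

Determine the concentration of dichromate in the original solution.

0.2067 M

n(S2O3^2-) = 0.02630 × 0.1160 = 3.051 × 10^-3 mol
n(I2) = n(S2O3^2-)/2 = 1.525 × 10^-3 mol
From the 1:3 ratio, n(Cr2O7^2-) in the aliquot = 1/3 × 1.525 × 10^-3 = 5.085 × 10^-4 mol
[Cr2O7^2-]_dilute = 5.085 × 10^-4 / 0.02467 = 0.02061 mol/L
[Cr2O7^2-]_original = 0.02061 × 100.0/9.973 = 0.2067 mol/L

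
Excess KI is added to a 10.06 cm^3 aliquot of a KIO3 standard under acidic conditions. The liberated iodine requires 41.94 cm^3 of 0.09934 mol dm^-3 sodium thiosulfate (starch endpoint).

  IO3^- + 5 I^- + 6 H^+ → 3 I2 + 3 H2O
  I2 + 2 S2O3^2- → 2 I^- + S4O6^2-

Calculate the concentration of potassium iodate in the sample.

n(S2O3^2-) = 0.04194 × 0.09934 = 4.166 × 10^-3 mol
n(I2) = n(S2O3^2-)/2 = 2.083 × 10^-3 mol
From the 1:3 ratio, n(IO3^-) in the aliquot = 1/3 × 2.083 × 10^-3 = 6.944 × 10^-4 mol
[IO3^-] = 6.944 × 10^-4 / 0.01006 = 0.06902 mol/L

0.06902 mol/L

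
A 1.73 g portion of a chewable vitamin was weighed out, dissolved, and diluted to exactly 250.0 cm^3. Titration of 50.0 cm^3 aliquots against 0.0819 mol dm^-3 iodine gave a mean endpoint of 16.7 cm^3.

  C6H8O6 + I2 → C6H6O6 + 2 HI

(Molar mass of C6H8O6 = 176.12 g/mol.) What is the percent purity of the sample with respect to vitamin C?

69.6 %

n(I2) per titration = 0.0167 × 0.0819 = 1.37 × 10^-3 mol
n(C6H8O6) in each aliquot = 1.37 × 10^-3 mol (1:1 ratio)
n(C6H8O6) in the whole flask = 1.37 × 10^-3 × 250.0/50.0 = 6.84 × 10^-3 mol
mass of C6H8O6 = 6.84 × 10^-3 × 176.12 = 1.20 g
% C6H8O6 = 1.20 / 1.73 × 100 = 69.6 %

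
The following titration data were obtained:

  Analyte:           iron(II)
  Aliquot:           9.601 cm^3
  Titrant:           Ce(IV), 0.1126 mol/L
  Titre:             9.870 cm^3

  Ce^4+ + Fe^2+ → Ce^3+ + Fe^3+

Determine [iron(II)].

0.1158 mol/L

n(Ce4+) = 0.009870 L × 0.1126 mol/L = 1.111 × 10^-3 mol
n(Fe2+) = 1.111 × 10^-3 mol (1:1 mole ratio)
[Fe2+] = 1.111 × 10^-3 mol / 0.009601 L = 0.1158 mol/L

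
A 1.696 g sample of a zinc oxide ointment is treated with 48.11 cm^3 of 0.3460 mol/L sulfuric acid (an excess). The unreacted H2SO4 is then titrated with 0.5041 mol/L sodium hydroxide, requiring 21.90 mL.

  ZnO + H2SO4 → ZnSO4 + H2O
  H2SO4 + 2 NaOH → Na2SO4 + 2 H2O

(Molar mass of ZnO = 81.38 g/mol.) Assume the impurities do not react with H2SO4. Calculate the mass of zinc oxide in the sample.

n(H2SO4) added = 0.04811 × 0.3460 = 0.01665 mol
n(NaOH) used in back-titration = 0.02190 × 0.5041 = 0.01104 mol
From the 1:2 ratio, n(H2SO4) left over = 1/2 × 0.01104 = 5.520 × 10^-3 mol
n(H2SO4) consumed by analyte = 0.01665 − 5.520 × 10^-3 = 0.01113 mol
n(ZnO) = 0.01113 mol (1:1 ratio)
mass of ZnO = 0.01113 × 81.38 = 0.9054 g

0.9054 g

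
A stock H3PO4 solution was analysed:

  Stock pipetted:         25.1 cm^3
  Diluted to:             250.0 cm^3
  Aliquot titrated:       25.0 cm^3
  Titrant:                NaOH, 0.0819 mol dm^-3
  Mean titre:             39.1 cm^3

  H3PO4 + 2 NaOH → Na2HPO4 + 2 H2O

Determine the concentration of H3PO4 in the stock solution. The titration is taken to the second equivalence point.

n(NaOH) = 0.0391 × 0.0819 = 3.20 × 10^-3 mol
From the 1:2 ratio, n(H3PO4) in the aliquot = 1/2 × 3.20 × 10^-3 = 1.60 × 10^-3 mol
[H3PO4]_dilute = 1.60 × 10^-3 / 0.0250 = 0.0640 mol/L
Dilution factor = 250.0 / 25.1 = 9.960
[H3PO4]_stock = 0.0640 × 9.960 = 0.638 mol/L

0.638 mol/L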